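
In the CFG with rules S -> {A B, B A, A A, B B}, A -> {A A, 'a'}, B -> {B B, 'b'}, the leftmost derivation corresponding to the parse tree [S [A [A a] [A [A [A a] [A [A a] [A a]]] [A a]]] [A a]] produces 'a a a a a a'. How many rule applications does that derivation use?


Every bracketed nonterminal node [X ...] in the tree is produced by exactly one rule application.
Reading the tree off as a leftmost derivation:
  Step 1: S  =>  A A   (applied S -> A A)
  Step 2: A A  =>  A A A   (applied A -> A A)
  Step 3: A A A  =>  a A A   (applied A -> a)
  Step 4: a A A  =>  a A A A   (applied A -> A A)
  Step 5: a A A A  =>  a A A A A   (applied A -> A A)
  Step 6: a A A A A  =>  a a A A A   (applied A -> a)
  Step 7: a a A A A  =>  a a A A A A   (applied A -> A A)
  Step 8: a a A A A A  =>  a a a A A A   (applied A -> a)
  Step 9: a a a A A A  =>  a a a a A A   (applied A -> a)
  Step 10: a a a a A A  =>  a a a a a A   (applied A -> a)
  Step 11: a a a a a A  =>  a a a a a a   (applied A -> a)
Final yield: a a a a a a
Total rewrite steps: 11

11


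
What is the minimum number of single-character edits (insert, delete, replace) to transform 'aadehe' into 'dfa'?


Building DP table for s1='aadehe' (len 6) and s2='dfa' (len 3):
       d  f  a
    0  1  2  3
  a 1  1  2  2
  a 2  2  2  2
  d 3  2  3  3
  e 4  3  3  4
  h 5  4  4  4
  e 6  5  5  5
Edit distance = dp[6][3] = 5

5


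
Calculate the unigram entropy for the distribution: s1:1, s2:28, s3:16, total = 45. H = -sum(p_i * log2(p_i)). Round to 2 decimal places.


Computing entropy H = -sum(p_i * log2(p_i)):
  s1: p = 1/45 = 0.0222, -p*log2(p) = 0.1220
  s2: p = 28/45 = 0.6222, -p*log2(p) = 0.4259
  s3: p = 16/45 = 0.3556, -p*log2(p) = 0.5304
H = sum of terms = 1.0783
Rounded to 2 decimals: 1.08

1.08


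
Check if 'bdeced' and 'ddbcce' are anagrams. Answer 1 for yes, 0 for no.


Sort characters of 'bdeced': 'bcddee'
Sort characters of 'ddbcce': 'bccdde'
Sorted forms differ -> they are NOT anagrams
Result: 0

0


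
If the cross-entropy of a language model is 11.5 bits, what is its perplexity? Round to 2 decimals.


Perplexity formula: PP = 2^H
H = 11.5
PP = 2^11.5
Decompose: 2^11.5 = 2^11 * 2^0.5 = 2^11 * sqrt(2)
2^11 = 2048, sqrt(2) ~ 1.4142136
PP ~ 2048 * 1.4142136 = 2896.3094528
Rounded to 2 decimals: 2896.31

2896.31


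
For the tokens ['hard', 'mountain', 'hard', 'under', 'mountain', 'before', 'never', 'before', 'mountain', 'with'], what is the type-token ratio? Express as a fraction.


Tokens: 10
Unique types: ('before', 'hard', 'mountain', 'never', 'under', 'with') = 6
TTR = 6/10
Simplify: divide both by 2 -> 3/5
TTR = 3/5

3/5


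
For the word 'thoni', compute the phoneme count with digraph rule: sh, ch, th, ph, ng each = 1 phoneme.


Parsing 'thoni' greedily, digraphs first:
  'th' -> digraph (1 consonant phoneme) (phonemes so far: 1)
  'o' -> vowel phoneme (phonemes so far: 2)
  'n' -> consonant phoneme (phonemes so far: 3)
  'i' -> vowel phoneme (phonemes so far: 4)
Total phonemes: 4

4


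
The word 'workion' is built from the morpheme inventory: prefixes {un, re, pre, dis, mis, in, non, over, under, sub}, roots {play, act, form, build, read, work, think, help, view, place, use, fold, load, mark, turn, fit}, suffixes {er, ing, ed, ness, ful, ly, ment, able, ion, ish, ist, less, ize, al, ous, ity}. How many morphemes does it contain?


Segmenting 'workion' against the inventory:
  'work' -> root (morpheme 1)
  'ion' -> suffix (morpheme 2)
Total morphemes: 2

2


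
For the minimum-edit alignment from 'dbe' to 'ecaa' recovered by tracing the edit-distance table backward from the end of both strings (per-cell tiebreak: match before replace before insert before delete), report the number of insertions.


Edit distance = 4. Backtracking from cell (3, 4) with preference match > replace > insert > delete,
then listing the resulting alignment 'dbe' -> 'ecaa' left to right:
  Step 1: insert 'e' [insertion #1]
  Step 2: replace d->c
  Step 3: replace b->a
  Step 4: replace e->a
Total insertions: 1

1


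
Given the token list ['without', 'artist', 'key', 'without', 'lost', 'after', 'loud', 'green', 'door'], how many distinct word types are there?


Listing all tokens and tracking unique types:
  Token 1: 'without' -> NEW (unique so far: 1)
  Token 2: 'artist' -> NEW (unique so far: 2)
  Token 3: 'key' -> NEW (unique so far: 3)
  Token 4: 'without' -> duplicate (unique so far: 3)
  Token 5: 'lost' -> NEW (unique so far: 4)
  Token 6: 'after' -> NEW (unique so far: 5)
  Token 7: 'loud' -> NEW (unique so far: 6)
  Token 8: 'green' -> NEW (unique so far: 7)
  Token 9: 'door' -> NEW (unique so far: 8)
Unique types: ('after', 'artist', 'door', 'green', 'key', 'lost', 'loud', 'without')
Vocabulary size: 8

8


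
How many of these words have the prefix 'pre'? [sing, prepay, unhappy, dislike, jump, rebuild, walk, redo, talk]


Checking each word for prefix 'pre':
  'sing' -> no (count: 0)
  'prepay' -> YES, starts with 'pre' (count: 1)
  'unhappy' -> no (count: 1)
  'dislike' -> no (count: 1)
  'jump' -> no (count: 1)
  'rebuild' -> no (count: 1)
  'walk' -> no (count: 1)
  'redo' -> no (count: 1)
  'talk' -> no (count: 1)
Total with prefix 'pre': 1

1


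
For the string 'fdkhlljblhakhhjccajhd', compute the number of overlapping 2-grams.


String 'fdkhlljblhakhhjccajhd' has length L = 21.
Number of overlapping n-grams = L - n + 1
Substituting: 21 - 2 + 1 = 20

20


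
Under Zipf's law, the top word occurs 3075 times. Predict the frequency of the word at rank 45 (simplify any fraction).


Zipf's law: freq(rank) = f1 / rank
f1 = 3075, rank = 45
freq = 3075 / 45
GCD(3075, 45) = 15
Simplified: 205/3

205/3


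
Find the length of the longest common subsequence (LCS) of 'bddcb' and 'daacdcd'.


DP table for LCS of 'bddcb' and 'daacdcd':
       d  a  a  c  d  c  d
    0  0  0  0  0  0  0  0
  b 0  0  0  0  0  0  0  0
  d 0  1  1  1  1  1  1  1
  d 0  1  1  1  1  2  2  2
  c 0  1  1  1  2  2  3  3
  b 0  1  1  1  2  2  3  3
LCS: 'ddc'
LCS length = 3

3


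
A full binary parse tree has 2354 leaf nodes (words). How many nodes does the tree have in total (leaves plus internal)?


Leaf nodes (terminals): 2354
Internal nodes = n - 1 = 2354 - 1 = 2353
Total = leaves + internal = 2354 + 2353 = 4707

4707


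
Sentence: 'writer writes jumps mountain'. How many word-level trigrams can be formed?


Word trigrams from [4] words:
  Trigram 1: (writer writes jumps)
  Trigram 2: (writes jumps mountain)
Total word trigrams: 4 - 2 = 2

2


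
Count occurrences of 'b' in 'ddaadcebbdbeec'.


Scanning 'ddaadcebbdbeec' for 'b':
  Position 7: 'b' -> MATCH (count: 1)
  Position 8: 'b' -> MATCH (count: 2)
  Position 10: 'b' -> MATCH (count: 3)
Total occurrences of 'b': 3

3


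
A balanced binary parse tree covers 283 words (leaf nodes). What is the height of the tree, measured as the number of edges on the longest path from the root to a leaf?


In a balanced binary tree with n leaves the deepest leaf is ceil(log2(n)) edges below the root.
log2(283) = 8.1447
ceil(8.1447) = 9
height (edges) = 9

9


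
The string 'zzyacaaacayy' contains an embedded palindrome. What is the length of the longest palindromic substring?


Scanning 'zzyacaaacayy' for palindromic substrings.
Substring at positions 2-10: 'yacaaacay'.
Check: reverse('yacaaacay') = 'yacaaacay' -> palindrome confirmed.
Neighbouring characters ('z' / 'y') break symmetry, so it cannot extend further.
No longer palindromic substring exists; longest length = 9

9


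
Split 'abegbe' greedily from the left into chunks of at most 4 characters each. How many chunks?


'abegbe' has 6 characters.
Chunking with max size 4:
  Chunk 1: 'abeg' (positions 0-3)
  Chunk 2: 'be' (positions 4-5)
Total chunks: ceil(6 / 4) = 2

2


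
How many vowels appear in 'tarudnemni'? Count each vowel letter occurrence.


Scanning each character of 'tarudnemni':
  Position 1: 't' -> consonant (running count: 0)
  Position 2: 'a' -> vowel (running count: 1)
  Position 3: 'r' -> consonant (running count: 1)
  Position 4: 'u' -> vowel (running count: 2)
  Position 5: 'd' -> consonant (running count: 2)
  Position 6: 'n' -> consonant (running count: 2)
  Position 7: 'e' -> vowel (running count: 3)
  Position 8: 'm' -> consonant (running count: 3)
  Position 9: 'n' -> consonant (running count: 3)
  Position 10: 'i' -> vowel (running count: 4)
Total vowels: 4

4


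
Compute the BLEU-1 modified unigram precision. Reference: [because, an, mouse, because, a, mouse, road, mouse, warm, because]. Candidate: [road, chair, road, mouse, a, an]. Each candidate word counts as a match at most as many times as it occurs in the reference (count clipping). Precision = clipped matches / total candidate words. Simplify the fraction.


Reference word counts: {'a': 1, 'an': 1, 'because': 3, 'mouse': 3, 'road': 1, 'warm': 1}
Checking each candidate word (with clipping):
  'road' -> in reference (ref count 1, used 1/1) -> match (matches: 1)
  'chair' -> not in reference -> no match (matches: 1)
  'road' -> ref count 1 already used up (1/1) -> clipped, no match (matches: 1)
  'mouse' -> in reference (ref count 3, used 1/3) -> match (matches: 2)
  'a' -> in reference (ref count 1, used 1/1) -> match (matches: 3)
  'an' -> in reference (ref count 1, used 1/1) -> match (matches: 4)
Clipped matches: 4, Candidate length: 6
Precision = 4/6 = 2/3

2/3


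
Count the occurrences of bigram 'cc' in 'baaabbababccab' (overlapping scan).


Scanning 'baaabbababccab' for bigram 'cc':
  Position 0: 'ba' -> no
  Position 1: 'aa' -> no
  Position 2: 'aa' -> no
  Position 3: 'ab' -> no
  Position 4: 'bb' -> no
  Position 5: 'ba' -> no
  Position 6: 'ab' -> no
  Position 7: 'ba' -> no
  Position 8: 'ab' -> no
  Position 9: 'bc' -> no
  Position 10: 'cc' -> MATCH
  Position 11: 'ca' -> no
  Position 12: 'ab' -> no
Total matches: 1

1


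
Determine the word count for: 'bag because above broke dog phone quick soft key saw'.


Counting words by splitting on spaces:
  Word 1: 'bag'
  Word 2: 'because'
  Word 3: 'above'
  Word 4: 'broke'
  Word 5: 'dog'
  Word 6: 'phone'
  Word 7: 'quick'
  Word 8: 'soft'
  Word 9: 'key'
  Word 10: 'saw'
Total words: 10

10


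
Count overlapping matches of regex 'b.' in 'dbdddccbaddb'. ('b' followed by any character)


Pattern: b. means 'b' followed by any character.
Scanning 'dbdddccbaddb' position-by-position:
  Pos 0: window 'db' -> no
  Pos 1: window 'bd' -> MATCH
  Pos 2: window 'dd' -> no
  Pos 3: window 'dd' -> no
  Pos 4: window 'dc' -> no
  Pos 5: window 'cc' -> no
  Pos 6: window 'cb' -> no
  Pos 7: window 'ba' -> MATCH
  Pos 8: window 'ad' -> no
  Pos 9: window 'dd' -> no
  Pos 10: window 'db' -> no
  Pos 11: window 'b' -> no
Total matches: 2

2


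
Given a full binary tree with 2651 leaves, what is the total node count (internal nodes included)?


Leaf nodes (terminals): 2651
Internal nodes = n - 1 = 2651 - 1 = 2650
Total = leaves + internal = 2651 + 2650 = 5301

5301


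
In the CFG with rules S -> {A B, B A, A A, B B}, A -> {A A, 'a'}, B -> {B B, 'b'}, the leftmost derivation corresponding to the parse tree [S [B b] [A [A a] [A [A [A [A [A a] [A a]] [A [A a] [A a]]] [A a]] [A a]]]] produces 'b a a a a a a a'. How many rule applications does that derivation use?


Every bracketed nonterminal node [X ...] in the tree is produced by exactly one rule application.
Reading the tree off as a leftmost derivation:
  Step 1: S  =>  B A   (applied S -> B A)
  Step 2: B A  =>  b A   (applied B -> b)
  Step 3: b A  =>  b A A   (applied A -> A A)
  Step 4: b A A  =>  b a A   (applied A -> a)
  Step 5: b a A  =>  b a A A   (applied A -> A A)
  Step 6: b a A A  =>  b a A A A   (applied A -> A A)
  Step 7: b a A A A  =>  b a A A A A   (applied A -> A A)
  Step 8: b a A A A A  =>  b a A A A A A   (applied A -> A A)
  Step 9: b a A A A A A  =>  b a a A A A A   (applied A -> a)
  Step 10: b a a A A A A  =>  b a a a A A A   (applied A -> a)
  Step 11: b a a a A A A  =>  b a a a A A A A   (applied A -> A A)
  Step 12: b a a a A A A A  =>  b a a a a A A A   (applied A -> a)
  Step 13: b a a a a A A A  =>  b a a a a a A A   (applied A -> a)
  Step 14: b a a a a a A A  =>  b a a a a a a A   (applied A -> a)
  Step 15: b a a a a a a A  =>  b a a a a a a a   (applied A -> a)
Final yield: b a a a a a a a
Total rewrite steps: 15

15


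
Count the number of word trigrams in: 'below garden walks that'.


Word trigrams from [4] words:
  Trigram 1: (below garden walks)
  Trigram 2: (garden walks that)
Total word trigrams: 4 - 2 = 2

2


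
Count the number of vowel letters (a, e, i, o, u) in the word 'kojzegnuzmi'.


Scanning each character of 'kojzegnuzmi':
  Position 1: 'k' -> consonant (running count: 0)
  Position 2: 'o' -> vowel (running count: 1)
  Position 3: 'j' -> consonant (running count: 1)
  Position 4: 'z' -> consonant (running count: 1)
  Position 5: 'e' -> vowel (running count: 2)
  Position 6: 'g' -> consonant (running count: 2)
  Position 7: 'n' -> consonant (running count: 2)
  Position 8: 'u' -> vowel (running count: 3)
  Position 9: 'z' -> consonant (running count: 3)
  Position 10: 'm' -> consonant (running count: 3)
  Position 11: 'i' -> vowel (running count: 4)
Total vowels: 4

4


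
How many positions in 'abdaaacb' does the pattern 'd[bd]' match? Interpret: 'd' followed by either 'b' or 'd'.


Pattern: d[bd] means 'd' followed by either 'b' or 'd'.
Scanning 'abdaaacb' position-by-position:
  Pos 0: window 'ab' -> no
  Pos 1: window 'bd' -> no
  Pos 2: window 'da' -> no
  Pos 3: window 'aa' -> no
  Pos 4: window 'aa' -> no
  Pos 5: window 'ac' -> no
  Pos 6: window 'cb' -> no
  Pos 7: window 'b' -> no
Total matches: 0

0


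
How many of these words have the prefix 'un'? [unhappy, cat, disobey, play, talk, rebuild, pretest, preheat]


Checking each word for prefix 'un':
  'unhappy' -> YES, starts with 'un' (count: 1)
  'cat' -> no (count: 1)
  'disobey' -> no (count: 1)
  'play' -> no (count: 1)
  'talk' -> no (count: 1)
  'rebuild' -> no (count: 1)
  'pretest' -> no (count: 1)
  'preheat' -> no (count: 1)
Total with prefix 'un': 1

1


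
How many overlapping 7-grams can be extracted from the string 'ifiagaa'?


String 'ifiagaa' has length L = 7.
Number of overlapping n-grams = L - n + 1
Substituting: 7 - 7 + 1 = 1

1


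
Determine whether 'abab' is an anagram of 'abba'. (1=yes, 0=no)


Sort characters of 'abab': 'aabb'
Sort characters of 'abba': 'aabb'
Sorted forms match -> they ARE anagrams
Result: 1

1


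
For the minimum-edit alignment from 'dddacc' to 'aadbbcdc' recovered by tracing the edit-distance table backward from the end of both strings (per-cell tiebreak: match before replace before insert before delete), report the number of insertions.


Edit distance = 5. Backtracking from cell (6, 8) with preference match > replace > insert > delete,
then listing the resulting alignment 'dddacc' -> 'aadbbcdc' left to right:
  Step 1: insert 'a' [insertion #1]
  Step 2: replace d->a
  Step 3: keep 'd'
  Step 4: replace d->b
  Step 5: replace a->b
  Step 6: keep 'c'
  Step 7: insert 'd' [insertion #2]
  Step 8: keep 'c'
Total insertions: 2

2


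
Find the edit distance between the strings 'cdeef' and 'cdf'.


Building DP table for s1='cdeef' (len 5) and s2='cdf' (len 3):
       c  d  f
    0  1  2  3
  c 1  0  1  2
  d 2  1  0  1
  e 3  2  1  1
  e 4  3  2  2
  f 5  4  3  2
Edit distance = dp[5][3] = 2

2


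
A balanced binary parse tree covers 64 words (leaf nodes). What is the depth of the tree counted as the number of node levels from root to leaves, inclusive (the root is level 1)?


In a balanced binary tree with n leaves the deepest leaf is ceil(log2(n)) edges below the root,
so counting node levels inclusive of root and leaves gives ceil(log2(n)) + 1 levels.
log2(64) = 6.0000
ceil(6.0000) = 6
levels = 6 + 1 = 7

7


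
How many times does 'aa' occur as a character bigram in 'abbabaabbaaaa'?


Scanning 'abbabaabbaaaa' for bigram 'aa':
  Position 0: 'ab' -> no
  Position 1: 'bb' -> no
  Position 2: 'ba' -> no
  Position 3: 'ab' -> no
  Position 4: 'ba' -> no
  Position 5: 'aa' -> MATCH
  Position 6: 'ab' -> no
  Position 7: 'bb' -> no
  Position 8: 'ba' -> no
  Position 9: 'aa' -> MATCH
  Position 10: 'aa' -> MATCH
  Position 11: 'aa' -> MATCH
Total matches: 4

4


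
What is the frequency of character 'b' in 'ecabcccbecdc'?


Scanning 'ecabcccbecdc' for 'b':
  Position 3: 'b' -> MATCH (count: 1)
  Position 7: 'b' -> MATCH (count: 2)
Total occurrences of 'b': 2

2


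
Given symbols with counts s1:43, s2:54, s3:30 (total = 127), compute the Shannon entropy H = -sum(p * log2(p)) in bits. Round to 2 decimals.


Computing entropy H = -sum(p_i * log2(p_i)):
  s1: p = 43/127 = 0.3386, -p*log2(p) = 0.5290
  s2: p = 54/127 = 0.4252, -p*log2(p) = 0.5246
  s3: p = 30/127 = 0.2362, -p*log2(p) = 0.4918
H = sum of terms = 1.5454
Rounded to 2 decimals: 1.55

1.55


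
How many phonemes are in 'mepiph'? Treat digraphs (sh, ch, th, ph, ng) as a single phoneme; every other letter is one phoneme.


Parsing 'mepiph' greedily, digraphs first:
  'm' -> consonant phoneme (phonemes so far: 1)
  'e' -> vowel phoneme (phonemes so far: 2)
  'p' -> consonant phoneme (phonemes so far: 3)
  'i' -> vowel phoneme (phonemes so far: 4)
  'ph' -> digraph (1 consonant phoneme) (phonemes so far: 5)
Total phonemes: 5

5


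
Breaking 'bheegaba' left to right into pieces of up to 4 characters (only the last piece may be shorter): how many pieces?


'bheegaba' has 8 characters.
Chunking with max size 4:
  Chunk 1: 'bhee' (positions 0-3)
  Chunk 2: 'gaba' (positions 4-7)
Total chunks: ceil(8 / 4) = 2

2


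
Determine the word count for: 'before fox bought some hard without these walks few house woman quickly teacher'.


Counting words by splitting on spaces:
  Word 1: 'before'
  Word 2: 'fox'
  Word 3: 'bought'
  Word 4: 'some'
  Word 5: 'hard'
  Word 6: 'without'
  Word 7: 'these'
  Word 8: 'walks'
  Word 9: 'few'
  Word 10: 'house'
  Word 11: 'woman'
  Word 12: 'quickly'
  Word 13: 'teacher'
Total words: 13

13


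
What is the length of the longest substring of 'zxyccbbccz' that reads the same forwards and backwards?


Scanning 'zxyccbbccz' for palindromic substrings.
Substring at positions 3-8: 'ccbbcc'.
Check: reverse('ccbbcc') = 'ccbbcc' -> palindrome confirmed.
Neighbouring characters ('y' / 'z') break symmetry, so it cannot extend further.
No longer palindromic substring exists; longest length = 6

6


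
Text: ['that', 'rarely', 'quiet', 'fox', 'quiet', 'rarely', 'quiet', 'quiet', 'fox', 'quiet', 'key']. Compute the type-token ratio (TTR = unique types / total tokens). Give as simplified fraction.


Tokens: 11
Unique types: ('fox', 'key', 'quiet', 'rarely', 'that') = 5
TTR = 5/11
Already in lowest terms.

5/11


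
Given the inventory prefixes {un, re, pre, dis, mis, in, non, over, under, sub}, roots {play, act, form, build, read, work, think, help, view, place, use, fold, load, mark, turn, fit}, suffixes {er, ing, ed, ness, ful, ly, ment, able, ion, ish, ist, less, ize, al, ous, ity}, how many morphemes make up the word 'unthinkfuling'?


Segmenting 'unthinkfuling' against the inventory:
  'un' -> prefix (morpheme 1)
  'think' -> root (morpheme 2)
  'ful' -> suffix (morpheme 3)
  'ing' -> suffix (morpheme 4)
Total morphemes: 4

4


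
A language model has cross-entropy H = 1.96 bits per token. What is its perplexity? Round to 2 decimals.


Perplexity formula: PP = 2^H
H = 1.96
PP = 2^1.96
Decompose: 2^1.96 = 2^1 * 2^0.96
2^1 = 2, 2^0.96 ~ 1.9453099
PP ~ 2 * 1.9453099 = 3.8906198
Rounded to 2 decimals: 3.89

3.89


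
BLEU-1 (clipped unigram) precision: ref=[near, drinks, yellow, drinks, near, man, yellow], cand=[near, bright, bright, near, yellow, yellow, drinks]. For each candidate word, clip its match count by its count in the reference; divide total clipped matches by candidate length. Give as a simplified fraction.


Reference word counts: {'drinks': 2, 'man': 1, 'near': 2, 'yellow': 2}
Checking each candidate word (with clipping):
  'near' -> in reference (ref count 2, used 1/2) -> match (matches: 1)
  'bright' -> not in reference -> no match (matches: 1)
  'bright' -> not in reference -> no match (matches: 1)
  'near' -> in reference (ref count 2, used 2/2) -> match (matches: 2)
  'yellow' -> in reference (ref count 2, used 1/2) -> match (matches: 3)
  'yellow' -> in reference (ref count 2, used 2/2) -> match (matches: 4)
  'drinks' -> in reference (ref count 2, used 1/2) -> match (matches: 5)
Clipped matches: 5, Candidate length: 7
Precision = 5/7

5/7


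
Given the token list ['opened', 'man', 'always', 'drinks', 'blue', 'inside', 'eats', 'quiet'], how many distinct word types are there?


Listing all tokens and tracking unique types:
  Token 1: 'opened' -> NEW (unique so far: 1)
  Token 2: 'man' -> NEW (unique so far: 2)
  Token 3: 'always' -> NEW (unique so far: 3)
  Token 4: 'drinks' -> NEW (unique so far: 4)
  Token 5: 'blue' -> NEW (unique so far: 5)
  Token 6: 'inside' -> NEW (unique so far: 6)
  Token 7: 'eats' -> NEW (unique so far: 7)
  Token 8: 'quiet' -> NEW (unique so far: 8)
Unique types: ('always', 'blue', 'drinks', 'eats', 'inside', 'man', 'opened', 'quiet')
Vocabulary size: 8

8


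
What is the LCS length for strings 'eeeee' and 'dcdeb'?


DP table for LCS of 'eeeee' and 'dcdeb':
       d  c  d  e  b
    0  0  0  0  0  0
  e 0  0  0  0  1  1
  e 0  0  0  0  1  1
  e 0  0  0  0  1  1
  e 0  0  0  0  1  1
  e 0  0  0  0  1  1
LCS: 'e'
LCS length = 1

1


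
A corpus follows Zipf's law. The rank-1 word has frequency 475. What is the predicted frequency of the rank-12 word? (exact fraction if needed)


Zipf's law: freq(rank) = f1 / rank
f1 = 475, rank = 12
freq = 475 / 12
GCD(475, 12) = 1
Simplified: 475/12

475/12


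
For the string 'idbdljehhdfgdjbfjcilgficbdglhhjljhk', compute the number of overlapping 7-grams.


String 'idbdljehhdfgdjbfjcilgficbdglhhjljhk' has length L = 35.
Number of overlapping n-grams = L - n + 1
Substituting: 35 - 7 + 1 = 29

29


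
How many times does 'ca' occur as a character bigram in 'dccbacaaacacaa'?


Scanning 'dccbacaaacacaa' for bigram 'ca':
  Position 0: 'dc' -> no
  Position 1: 'cc' -> no
  Position 2: 'cb' -> no
  Position 3: 'ba' -> no
  Position 4: 'ac' -> no
  Position 5: 'ca' -> MATCH
  Position 6: 'aa' -> no
  Position 7: 'aa' -> no
  Position 8: 'ac' -> no
  Position 9: 'ca' -> MATCH
  Position 10: 'ac' -> no
  Position 11: 'ca' -> MATCH
  Position 12: 'aa' -> no
Total matches: 3

3


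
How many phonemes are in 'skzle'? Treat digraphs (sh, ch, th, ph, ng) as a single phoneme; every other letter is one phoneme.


Parsing 'skzle' greedily, digraphs first:
  's' -> consonant phoneme (phonemes so far: 1)
  'k' -> consonant phoneme (phonemes so far: 2)
  'z' -> consonant phoneme (phonemes so far: 3)
  'l' -> consonant phoneme (phonemes so far: 4)
  'e' -> vowel phoneme (phonemes so far: 5)
Total phonemes: 5

5


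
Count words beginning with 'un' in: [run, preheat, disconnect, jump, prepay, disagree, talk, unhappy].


Checking each word for prefix 'un':
  'run' -> no (count: 0)
  'preheat' -> no (count: 0)
  'disconnect' -> no (count: 0)
  'jump' -> no (count: 0)
  'prepay' -> no (count: 0)
  'disagree' -> no (count: 0)
  'talk' -> no (count: 0)
  'unhappy' -> YES, starts with 'un' (count: 1)
Total with prefix 'un': 1

1


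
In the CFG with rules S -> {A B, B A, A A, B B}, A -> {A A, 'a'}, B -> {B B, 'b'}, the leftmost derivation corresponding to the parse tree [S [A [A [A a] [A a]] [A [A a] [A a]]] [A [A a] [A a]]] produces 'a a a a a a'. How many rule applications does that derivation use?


Every bracketed nonterminal node [X ...] in the tree is produced by exactly one rule application.
Reading the tree off as a leftmost derivation:
  Step 1: S  =>  A A   (applied S -> A A)
  Step 2: A A  =>  A A A   (applied A -> A A)
  Step 3: A A A  =>  A A A A   (applied A -> A A)
  Step 4: A A A A  =>  a A A A   (applied A -> a)
  Step 5: a A A A  =>  a a A A   (applied A -> a)
  Step 6: a a A A  =>  a a A A A   (applied A -> A A)
  Step 7: a a A A A  =>  a a a A A   (applied A -> a)
  Step 8: a a a A A  =>  a a a a A   (applied A -> a)
  Step 9: a a a a A  =>  a a a a A A   (applied A -> A A)
  Step 10: a a a a A A  =>  a a a a a A   (applied A -> a)
  Step 11: a a a a a A  =>  a a a a a a   (applied A -> a)
Final yield: a a a a a a
Total rewrite steps: 11

11


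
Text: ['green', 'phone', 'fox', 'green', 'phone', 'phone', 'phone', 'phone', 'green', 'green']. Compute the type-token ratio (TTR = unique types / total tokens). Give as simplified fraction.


Tokens: 10
Unique types: ('fox', 'green', 'phone') = 3
TTR = 3/10
Already in lowest terms.

3/10


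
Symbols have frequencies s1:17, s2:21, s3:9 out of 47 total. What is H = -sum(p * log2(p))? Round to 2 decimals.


Computing entropy H = -sum(p_i * log2(p_i)):
  s1: p = 17/47 = 0.3617, -p*log2(p) = 0.5307
  s2: p = 21/47 = 0.4468, -p*log2(p) = 0.5193
  s3: p = 9/47 = 0.1915, -p*log2(p) = 0.4566
H = sum of terms = 1.5066
Rounded to 2 decimals: 1.51

1.51


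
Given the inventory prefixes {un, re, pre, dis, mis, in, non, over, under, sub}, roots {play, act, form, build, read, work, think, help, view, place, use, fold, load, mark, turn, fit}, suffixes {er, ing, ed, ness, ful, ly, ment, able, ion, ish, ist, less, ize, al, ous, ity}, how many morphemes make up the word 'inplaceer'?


Segmenting 'inplaceer' against the inventory:
  'in' -> prefix (morpheme 1)
  'place' -> root (morpheme 2)
  'er' -> suffix (morpheme 3)
Total morphemes: 3

3


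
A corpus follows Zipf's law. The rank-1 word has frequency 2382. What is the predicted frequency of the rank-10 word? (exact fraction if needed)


Zipf's law: freq(rank) = f1 / rank
f1 = 2382, rank = 10
freq = 2382 / 10
GCD(2382, 10) = 2
Simplified: 1191/5

1191/5


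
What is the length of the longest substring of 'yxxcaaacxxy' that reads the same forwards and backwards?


Scanning 'yxxcaaacxxy' for palindromic substrings.
Substring at positions 0-10: 'yxxcaaacxxy'.
Check: reverse('yxxcaaacxxy') = 'yxxcaaacxxy' -> palindrome confirmed.
No longer palindromic substring exists; longest length = 11

11


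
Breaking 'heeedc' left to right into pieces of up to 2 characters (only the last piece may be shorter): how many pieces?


'heeedc' has 6 characters.
Chunking with max size 2:
  Chunk 1: 'he' (positions 0-1)
  Chunk 2: 'ee' (positions 2-3)
  Chunk 3: 'dc' (positions 4-5)
Total chunks: ceil(6 / 2) = 3

3


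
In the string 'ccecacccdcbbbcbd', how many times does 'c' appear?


Scanning 'ccecacccdcbbbcbd' for 'c':
  Position 0: 'c' -> MATCH (count: 1)
  Position 1: 'c' -> MATCH (count: 2)
  Position 3: 'c' -> MATCH (count: 3)
  Position 5: 'c' -> MATCH (count: 4)
  Position 6: 'c' -> MATCH (count: 5)
  Position 7: 'c' -> MATCH (count: 6)
  Position 9: 'c' -> MATCH (count: 7)
  Position 13: 'c' -> MATCH (count: 8)
Total occurrences of 'c': 8

8


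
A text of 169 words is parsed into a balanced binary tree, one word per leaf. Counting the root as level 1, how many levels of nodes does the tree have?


In a balanced binary tree with n leaves the deepest leaf is ceil(log2(n)) edges below the root,
so counting node levels inclusive of root and leaves gives ceil(log2(n)) + 1 levels.
log2(169) = 7.4009
ceil(7.4009) = 8
levels = 8 + 1 = 9

9


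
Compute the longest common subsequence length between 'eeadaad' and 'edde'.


DP table for LCS of 'eeadaad' and 'edde':
       e  d  d  e
    0  0  0  0  0
  e 0  1  1  1  1
  e 0  1  1  1  2
  a 0  1  1  1  2
  d 0  1  2  2  2
  a 0  1  2  2  2
  a 0  1  2  2  2
  d 0  1  2  3  3
LCS: 'edd'
LCS length = 3

3


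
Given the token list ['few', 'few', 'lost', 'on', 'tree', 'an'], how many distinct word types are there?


Listing all tokens and tracking unique types:
  Token 1: 'few' -> NEW (unique so far: 1)
  Token 2: 'few' -> duplicate (unique so far: 1)
  Token 3: 'lost' -> NEW (unique so far: 2)
  Token 4: 'on' -> NEW (unique so far: 3)
  Token 5: 'tree' -> NEW (unique so far: 4)
  Token 6: 'an' -> NEW (unique so far: 5)
Unique types: ('an', 'few', 'lost', 'on', 'tree')
Vocabulary size: 5

5


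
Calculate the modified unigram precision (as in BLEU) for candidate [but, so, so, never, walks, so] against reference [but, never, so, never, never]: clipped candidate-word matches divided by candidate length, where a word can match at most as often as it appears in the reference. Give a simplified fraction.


Reference word counts: {'but': 1, 'never': 3, 'so': 1}
Checking each candidate word (with clipping):
  'but' -> in reference (ref count 1, used 1/1) -> match (matches: 1)
  'so' -> in reference (ref count 1, used 1/1) -> match (matches: 2)
  'so' -> ref count 1 already used up (1/1) -> clipped, no match (matches: 2)
  'never' -> in reference (ref count 3, used 1/3) -> match (matches: 3)
  'walks' -> not in reference -> no match (matches: 3)
  'so' -> ref count 1 already used up (1/1) -> clipped, no match (matches: 3)
Clipped matches: 3, Candidate length: 6
Precision = 3/6 = 1/2

1/2


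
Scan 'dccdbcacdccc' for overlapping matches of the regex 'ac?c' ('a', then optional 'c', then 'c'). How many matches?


Pattern: ac?c means 'a', then optional 'c', then 'c'.
Scanning 'dccdbcacdccc' position-by-position:
  Pos 0: window 'dcc' -> no
  Pos 1: window 'ccd' -> no
  Pos 2: window 'cdb' -> no
  Pos 3: window 'dbc' -> no
  Pos 4: window 'bca' -> no
  Pos 5: window 'cac' -> no
  Pos 6: window 'acd' -> MATCH
  Pos 7: window 'cdc' -> no
  Pos 8: window 'dcc' -> no
  Pos 9: window 'ccc' -> no
  Pos 10: window 'cc' -> no
  Pos 11: window 'c' -> no
Total matches: 1

1


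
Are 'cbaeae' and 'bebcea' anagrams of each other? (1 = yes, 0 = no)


Sort characters of 'cbaeae': 'aabcee'
Sort characters of 'bebcea': 'abbcee'
Sorted forms differ -> they are NOT anagrams
Result: 0

0


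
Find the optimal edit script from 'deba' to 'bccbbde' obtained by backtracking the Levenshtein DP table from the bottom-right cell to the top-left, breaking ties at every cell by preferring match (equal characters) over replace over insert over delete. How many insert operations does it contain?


Edit distance = 6. Backtracking from cell (4, 7) with preference match > replace > insert > delete,
then listing the resulting alignment 'deba' -> 'bccbbde' left to right:
  Step 1: insert 'b' [insertion #1]
  Step 2: insert 'c' [insertion #2]
  Step 3: replace d->c
  Step 4: replace e->b
  Step 5: keep 'b'
  Step 6: insert 'd' [insertion #3]
  Step 7: replace a->e
Total insertions: 3

3


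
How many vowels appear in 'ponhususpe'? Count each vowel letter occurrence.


Scanning each character of 'ponhususpe':
  Position 1: 'p' -> consonant (running count: 0)
  Position 2: 'o' -> vowel (running count: 1)
  Position 3: 'n' -> consonant (running count: 1)
  Position 4: 'h' -> consonant (running count: 1)
  Position 5: 'u' -> vowel (running count: 2)
  Position 6: 's' -> consonant (running count: 2)
  Position 7: 'u' -> vowel (running count: 3)
  Position 8: 's' -> consonant (running count: 3)
  Position 9: 'p' -> consonant (running count: 3)
  Position 10: 'e' -> vowel (running count: 4)
Total vowels: 4

4


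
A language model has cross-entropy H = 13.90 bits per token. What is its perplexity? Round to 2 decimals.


Perplexity formula: PP = 2^H
H = 13.90
PP = 2^13.90
Decompose: 2^13.90 = 2^13 * 2^0.90
2^13 = 8192, 2^0.90 ~ 1.8660660
PP ~ 8192 * 1.8660660 = 15286.8126720
Rounded to 2 decimals: 15286.81

15286.81


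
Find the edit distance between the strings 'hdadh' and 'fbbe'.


Building DP table for s1='hdadh' (len 5) and s2='fbbe' (len 4):
       f  b  b  e
    0  1  2  3  4
  h 1  1  2  3  4
  d 2  2  2  3  4
  a 3  3  3  3  4
  d 4  4  4  4  4
  h 5  5  5  5  5
Edit distance = dp[5][4] = 5

5


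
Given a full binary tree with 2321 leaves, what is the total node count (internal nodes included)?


Leaf nodes (terminals): 2321
Internal nodes = n - 1 = 2321 - 1 = 2320
Total = leaves + internal = 2321 + 2320 = 4641

4641


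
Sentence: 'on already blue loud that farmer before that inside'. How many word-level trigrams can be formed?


Word trigrams from [9] words:
  Trigram 1: (on already blue)
  Trigram 2: (already blue loud)
  Trigram 3: (blue loud that)
  Trigram 4: (loud that farmer)
  Trigram 5: (that farmer before)
  Trigram 6: (farmer before that)
  Trigram 7: (before that inside)
Total word trigrams: 9 - 2 = 7

7


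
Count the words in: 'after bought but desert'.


Counting words by splitting on spaces:
  Word 1: 'after'
  Word 2: 'bought'
  Word 3: 'but'
  Word 4: 'desert'
Total words: 4

4


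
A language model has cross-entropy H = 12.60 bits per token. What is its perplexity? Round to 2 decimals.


Perplexity formula: PP = 2^H
H = 12.60
PP = 2^12.60
Decompose: 2^12.60 = 2^12 * 2^0.60
2^12 = 4096, 2^0.60 ~ 1.5157166
PP ~ 4096 * 1.5157166 = 6208.3751936
Rounded to 2 decimals: 6208.38

6208.38


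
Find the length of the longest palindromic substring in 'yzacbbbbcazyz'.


Scanning 'yzacbbbbcazyz' for palindromic substrings.
Substring at positions 0-11: 'yzacbbbbcazy'.
Check: reverse('yzacbbbbcazy') = 'yzacbbbbcazy' -> palindrome confirmed.
Neighbouring characters ('-' / 'z') break symmetry, so it cannot extend further.
No longer palindromic substring exists; longest length = 12

12


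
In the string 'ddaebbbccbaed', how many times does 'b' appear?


Scanning 'ddaebbbccbaed' for 'b':
  Position 4: 'b' -> MATCH (count: 1)
  Position 5: 'b' -> MATCH (count: 2)
  Position 6: 'b' -> MATCH (count: 3)
  Position 9: 'b' -> MATCH (count: 4)
Total occurrences of 'b': 4

4


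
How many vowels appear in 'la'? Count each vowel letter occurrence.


Scanning each character of 'la':
  Position 1: 'l' -> consonant (running count: 0)
  Position 2: 'a' -> vowel (running count: 1)
Total vowels: 1

1


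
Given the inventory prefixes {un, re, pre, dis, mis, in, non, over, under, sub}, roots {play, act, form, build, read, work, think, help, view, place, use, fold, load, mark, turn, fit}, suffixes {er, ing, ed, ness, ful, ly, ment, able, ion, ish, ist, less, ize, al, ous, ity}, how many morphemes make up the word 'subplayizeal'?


Segmenting 'subplayizeal' against the inventory:
  'sub' -> prefix (morpheme 1)
  'play' -> root (morpheme 2)
  'ize' -> suffix (morpheme 3)
  'al' -> suffix (morpheme 4)
Total morphemes: 4

4


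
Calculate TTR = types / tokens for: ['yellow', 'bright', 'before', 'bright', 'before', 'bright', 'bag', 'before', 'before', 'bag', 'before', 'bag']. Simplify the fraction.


Tokens: 12
Unique types: ('bag', 'before', 'bright', 'yellow') = 4
TTR = 4/12
Simplify: divide both by 4 -> 1/3
TTR = 1/3

1/3


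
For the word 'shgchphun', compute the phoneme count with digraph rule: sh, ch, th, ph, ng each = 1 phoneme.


Parsing 'shgchphun' greedily, digraphs first:
  'sh' -> digraph (1 consonant phoneme) (phonemes so far: 1)
  'g' -> consonant phoneme (phonemes so far: 2)
  'ch' -> digraph (1 consonant phoneme) (phonemes so far: 3)
  'ph' -> digraph (1 consonant phoneme) (phonemes so far: 4)
  'u' -> vowel phoneme (phonemes so far: 5)
  'n' -> consonant phoneme (phonemes so far: 6)
Total phonemes: 6

6


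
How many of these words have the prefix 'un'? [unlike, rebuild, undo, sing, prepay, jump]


Checking each word for prefix 'un':
  'unlike' -> YES, starts with 'un' (count: 1)
  'rebuild' -> no (count: 1)
  'undo' -> YES, starts with 'un' (count: 2)
  'sing' -> no (count: 2)
  'prepay' -> no (count: 2)
  'jump' -> no (count: 2)
Total with prefix 'un': 2

2


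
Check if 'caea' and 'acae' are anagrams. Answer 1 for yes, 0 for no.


Sort characters of 'caea': 'aace'
Sort characters of 'acae': 'aace'
Sorted forms match -> they ARE anagrams
Result: 1

1


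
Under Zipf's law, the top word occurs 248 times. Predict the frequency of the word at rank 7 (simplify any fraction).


Zipf's law: freq(rank) = f1 / rank
f1 = 248, rank = 7
freq = 248 / 7
GCD(248, 7) = 1
Simplified: 248/7

248/7


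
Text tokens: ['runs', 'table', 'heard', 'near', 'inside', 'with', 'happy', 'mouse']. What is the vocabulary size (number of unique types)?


Listing all tokens and tracking unique types:
  Token 1: 'runs' -> NEW (unique so far: 1)
  Token 2: 'table' -> NEW (unique so far: 2)
  Token 3: 'heard' -> NEW (unique so far: 3)
  Token 4: 'near' -> NEW (unique so far: 4)
  Token 5: 'inside' -> NEW (unique so far: 5)
  Token 6: 'with' -> NEW (unique so far: 6)
  Token 7: 'happy' -> NEW (unique so far: 7)
  Token 8: 'mouse' -> NEW (unique so far: 8)
Unique types: ('happy', 'heard', 'inside', 'mouse', 'near', 'runs', 'table', 'with')
Vocabulary size: 8

8


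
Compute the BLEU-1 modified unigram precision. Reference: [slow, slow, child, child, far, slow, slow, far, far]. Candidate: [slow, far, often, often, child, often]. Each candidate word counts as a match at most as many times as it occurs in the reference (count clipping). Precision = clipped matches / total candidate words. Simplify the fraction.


Reference word counts: {'child': 2, 'far': 3, 'slow': 4}
Checking each candidate word (with clipping):
  'slow' -> in reference (ref count 4, used 1/4) -> match (matches: 1)
  'far' -> in reference (ref count 3, used 1/3) -> match (matches: 2)
  'often' -> not in reference -> no match (matches: 2)
  'often' -> not in reference -> no match (matches: 2)
  'child' -> in reference (ref count 2, used 1/2) -> match (matches: 3)
  'often' -> not in reference -> no match (matches: 3)
Clipped matches: 3, Candidate length: 6
Precision = 3/6 = 1/2

1/2


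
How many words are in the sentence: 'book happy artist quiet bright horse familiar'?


Counting words by splitting on spaces:
  Word 1: 'book'
  Word 2: 'happy'
  Word 3: 'artist'
  Word 4: 'quiet'
  Word 5: 'bright'
  Word 6: 'horse'
  Word 7: 'familiar'
Total words: 7

7


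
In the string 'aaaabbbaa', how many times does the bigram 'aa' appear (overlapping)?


Scanning 'aaaabbbaa' for bigram 'aa':
  Position 0: 'aa' -> MATCH
  Position 1: 'aa' -> MATCH
  Position 2: 'aa' -> MATCH
  Position 3: 'ab' -> no
  Position 4: 'bb' -> no
  Position 5: 'bb' -> no
  Position 6: 'ba' -> no
  Position 7: 'aa' -> MATCH
Total matches: 4

4


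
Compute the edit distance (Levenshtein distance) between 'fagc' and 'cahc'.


Building DP table for s1='fagc' (len 4) and s2='cahc' (len 4):
       c  a  h  c
    0  1  2  3  4
  f 1  1  2  3  4
  a 2  2  1  2  3
  g 3  3  2  2  3
  c 4  3  3  3  2
Edit distance = dp[4][4] = 2

2


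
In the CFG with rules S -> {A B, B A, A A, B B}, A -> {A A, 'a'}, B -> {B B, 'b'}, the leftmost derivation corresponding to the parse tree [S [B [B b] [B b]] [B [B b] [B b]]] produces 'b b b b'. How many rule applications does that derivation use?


Every bracketed nonterminal node [X ...] in the tree is produced by exactly one rule application.
Reading the tree off as a leftmost derivation:
  Step 1: S  =>  B B   (applied S -> B B)
  Step 2: B B  =>  B B B   (applied B -> B B)
  Step 3: B B B  =>  b B B   (applied B -> b)
  Step 4: b B B  =>  b b B   (applied B -> b)
  Step 5: b b B  =>  b b B B   (applied B -> B B)
  Step 6: b b B B  =>  b b b B   (applied B -> b)
  Step 7: b b b B  =>  b b b b   (applied B -> b)
Final yield: b b b b
Total rewrite steps: 7

7


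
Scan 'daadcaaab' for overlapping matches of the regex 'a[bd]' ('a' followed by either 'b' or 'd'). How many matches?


Pattern: a[bd] means 'a' followed by either 'b' or 'd'.
Scanning 'daadcaaab' position-by-position:
  Pos 0: window 'da' -> no
  Pos 1: window 'aa' -> no
  Pos 2: window 'ad' -> MATCH
  Pos 3: window 'dc' -> no
  Pos 4: window 'ca' -> no
  Pos 5: window 'aa' -> no
  Pos 6: window 'aa' -> no
  Pos 7: window 'ab' -> MATCH
  Pos 8: window 'b' -> no
Total matches: 2

2


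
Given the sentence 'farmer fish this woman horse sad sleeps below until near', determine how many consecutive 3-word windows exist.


Word trigrams from [10] words:
  Trigram 1: (farmer fish this)
  Trigram 2: (fish this woman)
  Trigram 3: (this woman horse)
  Trigram 4: (woman horse sad)
  Trigram 5: (horse sad sleeps)
  Trigram 6: (sad sleeps below)
  Trigram 7: (sleeps below until)
  Trigram 8: (below until near)
Total word trigrams: 10 - 2 = 8

8
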